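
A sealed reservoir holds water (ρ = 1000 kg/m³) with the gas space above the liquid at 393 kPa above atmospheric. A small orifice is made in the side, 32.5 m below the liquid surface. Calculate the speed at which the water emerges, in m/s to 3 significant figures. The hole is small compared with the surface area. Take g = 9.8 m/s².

v ≈ 37.7 m/s

Take point 1 at the surface (v₁ ≈ 0) and point 2 at the hole (at atmospheric pressure). Bernoulli: P₁ + ρg h = P_atm + ½ρv₂².
With P₁ − P_atm = 393000 Pa, v₂ = √(2gh + 2ΔP/ρ) = √(2·9.8·32.5 + 2·393000/1000) = 37.7 m/s.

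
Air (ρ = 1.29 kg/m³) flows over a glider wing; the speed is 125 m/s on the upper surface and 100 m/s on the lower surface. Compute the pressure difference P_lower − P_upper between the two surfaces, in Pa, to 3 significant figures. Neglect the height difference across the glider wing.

The pressure is lower where the speed is higher: ΔP = ½ρ(v_up² − v_low²).
ΔP = ½·1.29·(125² − 100²) = 3630 Pa.

ΔP ≈ 3630 Pa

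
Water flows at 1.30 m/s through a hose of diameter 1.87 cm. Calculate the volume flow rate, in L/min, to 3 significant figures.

21.4 L/min

Q = A·v = 0.000275 m² × 1.30 m/s = 0.000357 m³/s.
Converting: 0.000357 m³/s × 60000 = 21.4 L/min.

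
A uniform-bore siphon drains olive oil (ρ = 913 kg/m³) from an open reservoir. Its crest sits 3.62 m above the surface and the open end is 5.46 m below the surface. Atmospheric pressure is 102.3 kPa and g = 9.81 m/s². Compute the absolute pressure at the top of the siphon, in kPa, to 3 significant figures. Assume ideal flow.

P_top ≈ 21.0 kPa

The outlet speed comes from Torricelli: v = √(2g·5.46) = 10.4 m/s.
Continuity keeps v the same throughout the tube; from surface to crest, P_atm + 0 = P_top + ½ρv² + ρg·h_top.
P_top = 102300 − ½·913·10.4² − 913·9.81·3.62 = 21000 Pa.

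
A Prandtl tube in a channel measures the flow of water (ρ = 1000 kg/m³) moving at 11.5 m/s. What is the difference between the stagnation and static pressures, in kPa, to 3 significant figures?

ΔP ≈ 66.1 kPa

The dynamic pressure equals the rise in static pressure at the stagnation point: ΔP = ½ρv².
ΔP = ½·1000·11.5² = 66100 Pa.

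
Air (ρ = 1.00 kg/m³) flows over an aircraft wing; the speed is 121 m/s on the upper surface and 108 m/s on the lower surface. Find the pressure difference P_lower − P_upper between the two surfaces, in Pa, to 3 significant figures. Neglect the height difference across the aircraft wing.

ΔP = 1490 Pa

Bernoulli (same height): P_lower − P_upper = ½ρ(v_upper² − v_lower²).
ΔP = ½·1.00·(121² − 108²) = 1490 Pa.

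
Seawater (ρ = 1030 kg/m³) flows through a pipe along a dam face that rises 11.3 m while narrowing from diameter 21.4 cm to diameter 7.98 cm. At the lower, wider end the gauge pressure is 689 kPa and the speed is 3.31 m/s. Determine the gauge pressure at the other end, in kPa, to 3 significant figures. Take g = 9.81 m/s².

P₂ ≈ 289 kPa

By continuity, v₂ = v₁·A₁/A₂ = 3.31·(360/50.0) = 23.8 m/s.
Applying Bernoulli between the two ends and solving for P₂: P₂ = P₁ + ½ρ(v₁² − v₂²) − ρgΔh.
P₂ = 689000 + ½·1030·(3.31² − 23.8²) − 1030·9.81·(+11.3) = 689000 + (-286000) − (114000) = 289000 Pa.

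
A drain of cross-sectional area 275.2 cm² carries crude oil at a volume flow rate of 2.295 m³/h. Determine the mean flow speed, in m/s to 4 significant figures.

v = 0.02316 m/s

Q = 2.295 m³/h = 0.0006375 m³/s.
v = Q/A = 0.0006375 / 0.02752 = 0.02316 m/s.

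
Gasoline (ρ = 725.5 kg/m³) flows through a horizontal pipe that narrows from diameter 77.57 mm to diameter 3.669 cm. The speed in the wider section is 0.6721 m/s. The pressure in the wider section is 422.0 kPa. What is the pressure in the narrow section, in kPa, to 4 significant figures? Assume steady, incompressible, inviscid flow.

Mass conservation (A₁v₁ = A₂v₂) gives v₂ = 0.6721 × 47.26/10.57 = 3.004 m/s.
With no height change, Bernoulli's equation is P₁ + ½ρv₁² = P₂ + ½ρv₂².
P₂ = P₁ − ½ρ(v₂² − v₁²) = 422000 − ½·725.5·(3.004² − 0.6721²) = 422000 − 3110 = 418900 Pa.

418.9 kPa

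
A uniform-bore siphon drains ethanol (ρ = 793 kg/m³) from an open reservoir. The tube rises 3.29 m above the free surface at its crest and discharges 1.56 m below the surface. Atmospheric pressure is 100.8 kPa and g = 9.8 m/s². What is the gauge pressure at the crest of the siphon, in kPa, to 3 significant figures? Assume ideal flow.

P_gauge ≈ -37.7 kPa

The outlet speed comes from Torricelli: v = √(2g·1.56) = 5.53 m/s.
With constant cross-section the crest speed equals v; applying Bernoulli from the surface up to the crest, P_top = P_atm − ½ρv² − ρg·h_top.
P_top = 100800 − ½·793·5.53² − 793·9.8·3.29 = 63100 Pa. So P_gauge = P_top − P_atm = -37700 Pa.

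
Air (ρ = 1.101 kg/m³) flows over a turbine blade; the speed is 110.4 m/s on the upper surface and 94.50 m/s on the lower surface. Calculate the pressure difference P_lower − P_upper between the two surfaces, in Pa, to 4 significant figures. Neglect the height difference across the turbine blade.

The pressure is lower where the speed is higher: ΔP = ½ρ(v_up² − v_low²).
ΔP = ½·1.101·(110.4² − 94.50²) = 1793 Pa.

ΔP ≈ 1793 Pa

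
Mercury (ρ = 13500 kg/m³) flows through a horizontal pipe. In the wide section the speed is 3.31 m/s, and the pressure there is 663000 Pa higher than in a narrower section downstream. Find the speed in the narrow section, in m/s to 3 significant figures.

Horizontal Bernoulli: P₁ + ½ρv₁² = P₂ + ½ρv₂², so v₂² = v₁² + 2(P₁ − P₂)/ρ.
v₂ = √(3.31² + 2·663000/13500) = √(11.0 + 98.2) = 10.4 m/s.

10.4 m/s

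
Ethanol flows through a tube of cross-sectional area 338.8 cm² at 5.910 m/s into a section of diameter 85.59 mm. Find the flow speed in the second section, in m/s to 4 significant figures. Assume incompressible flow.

Continuity gives A₁v₁ = A₂v₂, so v₂ = (338.8 cm²)/(57.54 cm²) × 5.910 m/s = 34.80 m/s.

v₂ ≈ 34.80 m/s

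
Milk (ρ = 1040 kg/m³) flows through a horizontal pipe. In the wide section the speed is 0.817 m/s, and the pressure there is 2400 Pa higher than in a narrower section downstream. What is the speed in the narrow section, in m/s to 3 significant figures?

v₂ = 2.30 m/s

With h₁ = h₂, rearranging Bernoulli gives v₂ = √(v₁² + 2ΔP/ρ).
v₂ = √(0.817² + 2·2400/1040) = √(0.667 + 4.62) = 2.30 m/s.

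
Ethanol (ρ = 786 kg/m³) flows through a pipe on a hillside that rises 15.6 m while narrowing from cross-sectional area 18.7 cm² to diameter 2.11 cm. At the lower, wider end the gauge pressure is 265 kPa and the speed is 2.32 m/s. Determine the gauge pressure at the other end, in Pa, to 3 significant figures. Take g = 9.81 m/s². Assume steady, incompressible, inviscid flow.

Continuity gives A₁v₁ = A₂v₂, so v₂ = (18.7 cm²)/(3.50 cm²) × 2.32 m/s = 12.4 m/s.
Energy conservation along the streamline gives P₂ = P₁ − ½ρ(v₂² − v₁²) − ρg(h₂ − h₁).
P₂ = 265000 + ½·786·(2.32² − 12.4²) − 786·9.81·(+15.6) = 265000 + (-58400) − (120000) = 86300 Pa.

P₂ ≈ 86300 Pa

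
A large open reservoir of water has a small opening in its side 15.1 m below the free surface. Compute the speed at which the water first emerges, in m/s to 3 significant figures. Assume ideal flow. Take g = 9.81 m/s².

v ≈ 17.2 m/s

With the surface at rest and both surface and jet at atmospheric pressure, Bernoulli gives ρg h = ½ρv², so v = √(2gh) = √(2·9.81·15.1) = 17.2 m/s.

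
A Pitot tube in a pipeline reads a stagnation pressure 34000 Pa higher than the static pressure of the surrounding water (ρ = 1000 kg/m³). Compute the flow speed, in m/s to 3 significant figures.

Bernoulli between the free stream and the stagnation point: ½ρv² = P_stag − P_static.
v = √(2ΔP/ρ) = √(2·34000/1000) = 8.25 m/s.

v = 8.25 m/s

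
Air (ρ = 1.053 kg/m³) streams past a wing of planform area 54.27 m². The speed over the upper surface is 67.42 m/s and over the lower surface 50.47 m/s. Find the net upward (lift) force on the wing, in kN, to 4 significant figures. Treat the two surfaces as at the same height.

With equal heights on the two surfaces, Bernoulli gives P_lower − P_upper = ½ρ(v_upper² − v_lower²).
ΔP = ½·1.053·(67.42² − 50.47²) = 1052 Pa.
Lift = ΔP · A = 1052 × 54.27 = 57100 N.

F = 57.10 kN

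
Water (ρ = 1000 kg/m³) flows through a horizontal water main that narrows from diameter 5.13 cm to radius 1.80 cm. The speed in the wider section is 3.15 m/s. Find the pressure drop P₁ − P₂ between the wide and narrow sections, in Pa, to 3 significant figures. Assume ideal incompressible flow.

Continuity gives A₁v₁ = A₂v₂, so v₂ = (20.7 cm²)/(10.2 cm²) × 3.15 m/s = 6.40 m/s.
The pipe is horizontal, so Bernoulli reduces to P₁ + ½ρv₁² = P₂ + ½ρv₂².
P₁ − P₂ = ½·1000·(6.40² − 3.15²) = ½·1000·31.0 = 15500 Pa.

ΔP ≈ 15500 Pa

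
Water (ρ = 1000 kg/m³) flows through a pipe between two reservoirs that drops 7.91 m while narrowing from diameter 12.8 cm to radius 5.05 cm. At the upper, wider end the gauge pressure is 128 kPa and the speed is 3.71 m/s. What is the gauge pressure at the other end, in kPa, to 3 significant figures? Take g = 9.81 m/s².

195 kPa

By continuity, v₂ = v₁·A₁/A₂ = 3.71·(129/80.1) = 5.96 m/s.
Applying Bernoulli between the two ends and solving for P₂: P₂ = P₁ + ½ρ(v₁² − v₂²) − ρgΔh.
P₂ = 128000 + ½·1000·(3.71² − 5.96²) − 1000·9.81·(−7.91) = 128000 + (-10900) − (-77600) = 195000 Pa.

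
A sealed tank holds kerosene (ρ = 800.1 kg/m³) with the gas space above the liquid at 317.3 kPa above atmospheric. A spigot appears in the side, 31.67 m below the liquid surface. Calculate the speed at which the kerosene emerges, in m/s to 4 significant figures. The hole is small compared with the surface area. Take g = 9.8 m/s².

Take point 1 at the surface (v₁ ≈ 0) and point 2 at the hole (at atmospheric pressure). Bernoulli: P₁ + ρg h = P_atm + ½ρv₂².
With P₁ − P_atm = 317300 Pa, v₂ = √(2gh + 2ΔP/ρ) = √(2·9.8·31.67 + 2·317300/800.1) = 37.60 m/s.

v = 37.60 m/s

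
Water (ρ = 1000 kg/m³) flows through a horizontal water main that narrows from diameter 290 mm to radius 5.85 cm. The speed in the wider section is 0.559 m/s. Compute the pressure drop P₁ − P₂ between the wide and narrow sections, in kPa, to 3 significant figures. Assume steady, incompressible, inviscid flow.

Mass conservation (A₁v₁ = A₂v₂) gives v₂ = 0.559 × 661/108 = 3.43 m/s.
Along the horizontal streamline, P + ½ρv² is constant.
P₁ − P₂ = ½·1000·(3.43² − 0.559²) = ½·1000·11.5 = 5740 Pa.

ΔP ≈ 5.74 kPa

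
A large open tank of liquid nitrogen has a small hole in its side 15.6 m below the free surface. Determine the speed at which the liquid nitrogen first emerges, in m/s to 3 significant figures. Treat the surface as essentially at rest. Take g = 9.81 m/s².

Torricelli's result v = √(2gh) gives v = √(2·9.81·15.6) = 17.5 m/s.

17.5 m/s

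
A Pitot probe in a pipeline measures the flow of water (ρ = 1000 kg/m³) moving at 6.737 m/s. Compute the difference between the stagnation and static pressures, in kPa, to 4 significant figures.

ΔP ≈ 22.69 kPa

Bernoulli between the free stream and the stagnation point: ½ρv² = P_stag − P_static.
ΔP = ½·1000·6.737² = 22690 Pa.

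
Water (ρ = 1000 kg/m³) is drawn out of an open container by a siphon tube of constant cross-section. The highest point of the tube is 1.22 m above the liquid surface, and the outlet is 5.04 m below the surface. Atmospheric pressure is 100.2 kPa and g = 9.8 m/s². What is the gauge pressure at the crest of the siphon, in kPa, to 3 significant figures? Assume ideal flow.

P_gauge ≈ -61.3 kPa

From the surface to the outlet (both open to atmosphere, surface at rest): v = √(2g·h_out) = √(2·9.8·5.04) = 9.94 m/s.
With constant cross-section the crest speed equals v; applying Bernoulli from the surface up to the crest, P_top = P_atm − ½ρv² − ρg·h_top.
P_top = 100200 − ½·1000·9.94² − 1000·9.8·1.22 = 38900 Pa. So P_gauge = P_top − P_atm = -61300 Pa.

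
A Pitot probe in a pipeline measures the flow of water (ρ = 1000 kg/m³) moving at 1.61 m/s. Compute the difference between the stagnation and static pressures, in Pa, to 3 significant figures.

Bernoulli between the free stream and the stagnation point: ½ρv² = P_stag − P_static.
ΔP = ½·1000·1.61² = 1300 Pa.

ΔP = 1300 Pa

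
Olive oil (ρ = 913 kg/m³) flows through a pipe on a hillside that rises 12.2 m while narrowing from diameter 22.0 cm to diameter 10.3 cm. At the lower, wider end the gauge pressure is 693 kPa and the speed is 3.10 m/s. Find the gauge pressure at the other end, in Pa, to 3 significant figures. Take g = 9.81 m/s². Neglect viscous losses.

The volume flow rate is constant, so v₂ = (A₁/A₂)v₁ = (380/83.3)·3.10 = 14.1 m/s.
Energy conservation along the streamline gives P₂ = P₁ − ½ρ(v₂² − v₁²) − ρg(h₂ − h₁).
P₂ = 693000 + ½·913·(3.10² − 14.1²) − 913·9.81·(+12.2) = 693000 + (-86900) − (109000) = 497000 Pa.

P₂ = 497000 Pa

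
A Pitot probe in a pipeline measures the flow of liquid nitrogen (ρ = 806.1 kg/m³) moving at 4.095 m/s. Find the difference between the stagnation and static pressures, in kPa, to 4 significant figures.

Bernoulli between the free stream and the stagnation point: ½ρv² = P_stag − P_static.
ΔP = ½·806.1·4.095² = 6759 Pa.

ΔP ≈ 6.759 kPa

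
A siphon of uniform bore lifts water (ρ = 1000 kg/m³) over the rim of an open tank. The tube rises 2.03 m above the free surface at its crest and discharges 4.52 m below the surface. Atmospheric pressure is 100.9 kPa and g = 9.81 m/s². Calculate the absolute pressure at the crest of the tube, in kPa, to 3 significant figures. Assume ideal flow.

The outlet speed comes from Torricelli: v = √(2g·4.52) = 9.42 m/s.
With constant cross-section the crest speed equals v; applying Bernoulli from the surface up to the crest, P_top = P_atm − ½ρv² − ρg·h_top.
P_top = 100900 − ½·1000·9.42² − 1000·9.81·2.03 = 36600 Pa.

P_top = 36.6 kPa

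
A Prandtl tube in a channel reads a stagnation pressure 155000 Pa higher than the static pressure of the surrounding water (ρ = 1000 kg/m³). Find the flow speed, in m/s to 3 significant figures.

The dynamic pressure equals the rise in static pressure at the stagnation point: ΔP = ½ρv².
v = √(2ΔP/ρ) = √(2·155000/1000) = 17.6 m/s.

v ≈ 17.6 m/s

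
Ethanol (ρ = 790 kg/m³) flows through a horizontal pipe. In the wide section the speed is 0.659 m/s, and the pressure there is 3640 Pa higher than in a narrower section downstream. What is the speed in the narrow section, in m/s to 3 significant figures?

Along the level pipe P + ½ρv² is conserved, hence v₂² = v₁² + 2(P₁ − P₂)/ρ.
v₂ = √(0.659² + 2·3640/790) = √(0.434 + 9.22) = 3.11 m/s.

v₂ ≈ 3.11 m/s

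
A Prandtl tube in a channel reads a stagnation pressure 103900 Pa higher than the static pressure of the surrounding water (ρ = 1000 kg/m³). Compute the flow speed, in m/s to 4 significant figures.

Bernoulli between the free stream and the stagnation point: ½ρv² = P_stag − P_static.
v = √(2ΔP/ρ) = √(2·103900/1000) = 14.42 m/s.

v = 14.42 m/s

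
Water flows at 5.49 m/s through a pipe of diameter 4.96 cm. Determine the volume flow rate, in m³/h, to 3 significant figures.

Q = A·v = 0.00193 m² × 5.49 m/s = 0.0106 m³/s.
Converting: 0.0106 m³/s × 3600 = 38.2 m³/h.

38.2 m³/h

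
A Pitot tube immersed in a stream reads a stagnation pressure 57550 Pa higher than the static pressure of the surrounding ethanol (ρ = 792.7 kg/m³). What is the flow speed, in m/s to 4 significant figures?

Bernoulli between the free stream and the stagnation point: ½ρv² = P_stag − P_static.
v = √(2ΔP/ρ) = √(2·57550/792.7) = 12.05 m/s.

12.05 m/s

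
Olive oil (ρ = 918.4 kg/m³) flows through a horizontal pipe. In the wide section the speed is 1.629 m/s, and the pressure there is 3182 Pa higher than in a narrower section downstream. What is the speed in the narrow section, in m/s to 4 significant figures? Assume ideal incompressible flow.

Along the level pipe P + ½ρv² is conserved, hence v₂² = v₁² + 2(P₁ − P₂)/ρ.
v₂ = √(1.629² + 2·3182/918.4) = √(2.654 + 6.929) = 3.096 m/s.

v₂ ≈ 3.096 m/s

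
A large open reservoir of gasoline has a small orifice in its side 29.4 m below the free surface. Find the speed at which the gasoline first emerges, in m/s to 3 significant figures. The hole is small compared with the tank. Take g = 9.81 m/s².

With the surface at rest and both surface and jet at atmospheric pressure, Bernoulli gives ρg h = ½ρv², so v = √(2gh) = √(2·9.81·29.4) = 24.0 m/s.

v ≈ 24.0 m/s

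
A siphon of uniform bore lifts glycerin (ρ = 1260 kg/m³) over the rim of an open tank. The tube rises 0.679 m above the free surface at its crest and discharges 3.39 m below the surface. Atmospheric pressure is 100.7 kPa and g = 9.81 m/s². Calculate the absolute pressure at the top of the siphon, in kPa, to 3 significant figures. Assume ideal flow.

Bernoulli surface→outlet gives ½v² = g·h_out, so v = √(2·9.81·3.39) = 8.16 m/s.
With constant cross-section the crest speed equals v; applying Bernoulli from the surface up to the crest, P_top = P_atm − ½ρv² − ρg·h_top.
P_top = 100700 − ½·1260·8.16² − 1260·9.81·0.679 = 50400 Pa.

P_top ≈ 50.4 kPa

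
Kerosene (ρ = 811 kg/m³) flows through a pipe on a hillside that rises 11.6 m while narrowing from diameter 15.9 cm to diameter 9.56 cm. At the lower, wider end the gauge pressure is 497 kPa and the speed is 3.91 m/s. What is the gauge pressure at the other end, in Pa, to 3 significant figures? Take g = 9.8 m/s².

By continuity, v₂ = v₁·A₁/A₂ = 3.91·(199/71.8) = 10.8 m/s.
Applying Bernoulli between the two ends and solving for P₂: P₂ = P₁ + ½ρ(v₁² − v₂²) − ρgΔh.
P₂ = 497000 + ½·811·(3.91² − 10.8²) − 811·9.8·(+11.6) = 497000 + (-41200) − (92200) = 364000 Pa.

P₂ = 364000 Pa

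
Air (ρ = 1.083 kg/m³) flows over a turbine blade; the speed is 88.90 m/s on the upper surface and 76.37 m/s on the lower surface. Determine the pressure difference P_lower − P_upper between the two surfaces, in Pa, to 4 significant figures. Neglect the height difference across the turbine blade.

ΔP ≈ 1121 Pa

The pressure is lower where the speed is higher: ΔP = ½ρ(v_up² − v_low²).
ΔP = ½·1.083·(88.90² − 76.37²) = 1121 Pa.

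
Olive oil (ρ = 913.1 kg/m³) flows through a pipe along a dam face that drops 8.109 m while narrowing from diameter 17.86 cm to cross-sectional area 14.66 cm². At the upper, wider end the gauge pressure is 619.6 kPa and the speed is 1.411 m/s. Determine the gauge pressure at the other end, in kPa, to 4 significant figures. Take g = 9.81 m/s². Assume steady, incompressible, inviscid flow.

P₂ ≈ 427.7 kPa

Continuity gives A₁v₁ = A₂v₂, so v₂ = (250.5 cm²)/(14.66 cm²) × 1.411 m/s = 24.11 m/s.
Applying Bernoulli between the two ends and solving for P₂: P₂ = P₁ + ½ρ(v₁² − v₂²) − ρgΔh.
P₂ = 619600 + ½·913.1·(1.411² − 24.11²) − 913.1·9.81·(−8.109) = 619600 + (-264500) − (-72640) = 427700 Pa.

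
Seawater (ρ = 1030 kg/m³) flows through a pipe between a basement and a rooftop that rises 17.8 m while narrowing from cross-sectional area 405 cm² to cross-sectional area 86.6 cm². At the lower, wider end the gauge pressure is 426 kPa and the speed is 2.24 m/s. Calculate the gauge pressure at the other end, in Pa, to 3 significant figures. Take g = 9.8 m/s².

P₂ ≈ 192000 Pa

Mass conservation (A₁v₁ = A₂v₂) gives v₂ = 2.24 × 405/86.6 = 10.5 m/s.
Applying Bernoulli between the two ends and solving for P₂: P₂ = P₁ + ½ρ(v₁² − v₂²) − ρgΔh.
P₂ = 426000 + ½·1030·(2.24² − 10.5²) − 1030·9.8·(+17.8) = 426000 + (-53900) − (180000) = 192000 Pa.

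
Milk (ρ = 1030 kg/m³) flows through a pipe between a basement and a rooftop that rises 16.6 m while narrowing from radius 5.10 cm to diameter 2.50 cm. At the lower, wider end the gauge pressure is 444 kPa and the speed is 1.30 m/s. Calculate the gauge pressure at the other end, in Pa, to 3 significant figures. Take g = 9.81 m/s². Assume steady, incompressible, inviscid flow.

P₂ = 36000 Pa

Continuity gives A₁v₁ = A₂v₂, so v₂ = (81.7 cm²)/(4.91 cm²) × 1.30 m/s = 21.6 m/s.
Applying Bernoulli between the two ends and solving for P₂: P₂ = P₁ + ½ρ(v₁² − v₂²) − ρgΔh.
P₂ = 444000 + ½·1030·(1.30² − 21.6²) − 1030·9.81·(+16.6) = 444000 + (-240000) − (168000) = 36000 Pa.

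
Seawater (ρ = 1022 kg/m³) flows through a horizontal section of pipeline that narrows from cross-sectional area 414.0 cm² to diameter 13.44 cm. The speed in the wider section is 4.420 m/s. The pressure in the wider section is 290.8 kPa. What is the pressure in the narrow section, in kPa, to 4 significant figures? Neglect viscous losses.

P₂ = 215.8 kPa

Mass conservation (A₁v₁ = A₂v₂) gives v₂ = 4.420 × 414.0/141.9 = 12.90 m/s.
With no height change, Bernoulli's equation is P₁ + ½ρv₁² = P₂ + ½ρv₂².
P₂ = P₁ − ½ρ(v₂² − v₁²) = 290800 − ½·1022·(12.90² − 4.420²) = 290800 − 75030 = 215800 Pa.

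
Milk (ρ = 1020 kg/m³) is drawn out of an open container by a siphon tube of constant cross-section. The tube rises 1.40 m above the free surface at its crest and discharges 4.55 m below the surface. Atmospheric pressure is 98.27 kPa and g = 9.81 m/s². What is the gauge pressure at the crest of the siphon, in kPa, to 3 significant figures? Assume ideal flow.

-59.5 kPa

From the surface to the outlet (both open to atmosphere, surface at rest): v = √(2g·h_out) = √(2·9.81·4.55) = 9.45 m/s.
The bore is uniform, so the speed at the crest is the same v. Bernoulli surface→crest: P_atm = P_top + ½ρv² + ρg·h_top.
P_top = 98270 − ½·1020·9.45² − 1020·9.81·1.40 = 38700 Pa. So P_gauge = P_top − P_atm = -59500 Pa.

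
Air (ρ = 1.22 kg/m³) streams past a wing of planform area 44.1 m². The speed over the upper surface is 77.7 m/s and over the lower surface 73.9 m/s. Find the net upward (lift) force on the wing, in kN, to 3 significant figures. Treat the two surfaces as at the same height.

The faster flow above has the lower pressure; Bernoulli (same height) gives ΔP = ½ρ(v_up² − v_low²).
ΔP = ½·1.22·(77.7² − 73.9²) = 351 Pa.
Lift = ΔP · A = 351 × 44.1 = 15500 N.

F ≈ 15.5 kN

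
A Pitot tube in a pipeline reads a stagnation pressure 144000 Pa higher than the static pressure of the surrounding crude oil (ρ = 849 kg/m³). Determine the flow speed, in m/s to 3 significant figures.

Bernoulli between the free stream and the stagnation point: ½ρv² = P_stag − P_static.
v = √(2ΔP/ρ) = √(2·144000/849) = 18.4 m/s.

v ≈ 18.4 m/s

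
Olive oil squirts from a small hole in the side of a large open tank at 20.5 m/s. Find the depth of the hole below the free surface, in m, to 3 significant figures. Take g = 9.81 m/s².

h ≈ 21.4 m

Torricelli: v = √(2gh), so h = v²/(2g).
h = 20.5²/(2·9.81) = 420/19.62 = 21.4 m.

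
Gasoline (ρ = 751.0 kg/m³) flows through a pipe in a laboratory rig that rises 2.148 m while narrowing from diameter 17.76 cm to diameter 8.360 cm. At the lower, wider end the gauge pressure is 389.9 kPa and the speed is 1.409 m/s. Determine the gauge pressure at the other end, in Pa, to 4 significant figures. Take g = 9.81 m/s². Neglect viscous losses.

P₂ = 359600 Pa

By continuity, v₂ = v₁·A₁/A₂ = 1.409·(247.7/54.89) = 6.359 m/s.
Bernoulli: P₁ + ½ρv₁² + ρg h₁ = P₂ + ½ρv₂² + ρg h₂, so P₂ = P₁ + ½ρ(v₁² − v₂²) − ρg(h₂ − h₁).
P₂ = 389900 + ½·751.0·(1.409² − 6.359²) − 751.0·9.81·(+2.148) = 389900 + (-14440) − (15820) = 359600 Pa.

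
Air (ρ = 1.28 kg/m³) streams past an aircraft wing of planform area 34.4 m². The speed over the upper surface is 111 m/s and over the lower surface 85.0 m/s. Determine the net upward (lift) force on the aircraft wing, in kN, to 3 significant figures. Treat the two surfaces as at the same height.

F ≈ 112 kN

With equal heights on the two surfaces, Bernoulli gives P_lower − P_upper = ½ρ(v_upper² − v_lower²).
ΔP = ½·1.28·(111² − 85.0²) = 3260 Pa.
Lift = ΔP · A = 3260 × 34.4 = 112000 N.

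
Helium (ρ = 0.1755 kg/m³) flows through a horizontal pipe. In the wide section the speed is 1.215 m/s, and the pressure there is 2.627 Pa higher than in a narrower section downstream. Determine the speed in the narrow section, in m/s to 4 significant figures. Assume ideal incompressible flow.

5.605 m/s

Horizontal Bernoulli: P₁ + ½ρv₁² = P₂ + ½ρv₂², so v₂² = v₁² + 2(P₁ − P₂)/ρ.
v₂ = √(1.215² + 2·2.627/0.1755) = √(1.476 + 29.94) = 5.605 m/s.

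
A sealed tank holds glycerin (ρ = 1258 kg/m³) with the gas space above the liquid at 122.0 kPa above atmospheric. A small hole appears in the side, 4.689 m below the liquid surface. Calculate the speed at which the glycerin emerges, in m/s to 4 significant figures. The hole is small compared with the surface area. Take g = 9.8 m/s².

Take point 1 at the surface (v₁ ≈ 0) and point 2 at the hole (at atmospheric pressure). Bernoulli: P₁ + ρg h = P_atm + ½ρv₂².
With P₁ − P_atm = 122000 Pa, v₂ = √(2gh + 2ΔP/ρ) = √(2·9.8·4.689 + 2·122000/1258) = 16.91 m/s.

v ≈ 16.91 m/s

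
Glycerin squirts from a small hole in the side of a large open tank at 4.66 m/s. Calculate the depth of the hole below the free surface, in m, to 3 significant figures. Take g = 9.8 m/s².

1.11 m

Inverting v = √(2gh) gives h = v² / 2g.
h = 4.66²/(2·9.8) = 21.7/19.60 = 1.11 m.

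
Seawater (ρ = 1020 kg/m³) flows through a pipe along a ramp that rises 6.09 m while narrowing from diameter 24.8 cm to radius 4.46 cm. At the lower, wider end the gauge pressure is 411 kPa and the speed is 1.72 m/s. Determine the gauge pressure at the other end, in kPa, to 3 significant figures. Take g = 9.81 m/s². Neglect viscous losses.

261 kPa

The volume flow rate is constant, so v₂ = (A₁/A₂)v₁ = (483/62.5)·1.72 = 13.3 m/s.
Bernoulli: P₁ + ½ρv₁² + ρg h₁ = P₂ + ½ρv₂² + ρg h₂, so P₂ = P₁ + ½ρ(v₁² − v₂²) − ρg(h₂ − h₁).
P₂ = 411000 + ½·1020·(1.72² − 13.3²) − 1020·9.81·(+6.09) = 411000 + (-88600) − (60900) = 261000 Pa.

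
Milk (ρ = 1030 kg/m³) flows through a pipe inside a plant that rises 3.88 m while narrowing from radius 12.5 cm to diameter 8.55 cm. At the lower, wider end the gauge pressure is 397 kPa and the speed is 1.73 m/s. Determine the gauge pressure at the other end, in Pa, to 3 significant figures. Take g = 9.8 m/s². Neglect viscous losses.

The volume flow rate is constant, so v₂ = (A₁/A₂)v₁ = (491/57.4)·1.73 = 14.8 m/s.
Bernoulli: P₁ + ½ρv₁² + ρg h₁ = P₂ + ½ρv₂² + ρg h₂, so P₂ = P₁ + ½ρ(v₁² − v₂²) − ρg(h₂ − h₁).
P₂ = 397000 + ½·1030·(1.73² − 14.8²) − 1030·9.8·(+3.88) = 397000 + (-111000) − (39200) = 247000 Pa.

247000 Pa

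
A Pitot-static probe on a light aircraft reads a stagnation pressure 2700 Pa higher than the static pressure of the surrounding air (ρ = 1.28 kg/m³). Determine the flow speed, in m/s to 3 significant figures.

At the stagnation point the flow is brought to rest, so Bernoulli gives P_stag − P_static = ½ρv².
v = √(2ΔP/ρ) = √(2·2700/1.28) = 65.0 m/s.

65.0 m/s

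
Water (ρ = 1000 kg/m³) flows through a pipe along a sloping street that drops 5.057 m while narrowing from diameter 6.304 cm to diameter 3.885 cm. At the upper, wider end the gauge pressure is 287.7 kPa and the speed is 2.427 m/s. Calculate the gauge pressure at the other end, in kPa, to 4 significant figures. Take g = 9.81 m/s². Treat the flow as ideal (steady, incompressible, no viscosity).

319.8 kPa

By continuity, v₂ = v₁·A₁/A₂ = 2.427·(31.21/11.85) = 6.390 m/s.
Energy conservation along the streamline gives P₂ = P₁ − ½ρ(v₂² − v₁²) − ρg(h₂ − h₁).
P₂ = 287700 + ½·1000·(2.427² − 6.390²) − 1000·9.81·(−5.057) = 287700 + (-17470) − (-49610) = 319800 Pa.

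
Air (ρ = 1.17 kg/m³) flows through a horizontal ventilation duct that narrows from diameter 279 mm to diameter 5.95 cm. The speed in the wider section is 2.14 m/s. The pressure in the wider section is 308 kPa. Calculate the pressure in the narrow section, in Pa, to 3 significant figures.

P₂ ≈ 307000 Pa

Mass conservation (A₁v₁ = A₂v₂) gives v₂ = 2.14 × 611/27.8 = 47.1 m/s.
The pipe is horizontal, so Bernoulli reduces to P₁ + ½ρv₁² = P₂ + ½ρv₂².
P₂ = P₁ − ½ρ(v₂² − v₁²) = 308000 − ½·1.17·(47.1² − 2.14²) = 308000 − 1290 = 307000 Pa.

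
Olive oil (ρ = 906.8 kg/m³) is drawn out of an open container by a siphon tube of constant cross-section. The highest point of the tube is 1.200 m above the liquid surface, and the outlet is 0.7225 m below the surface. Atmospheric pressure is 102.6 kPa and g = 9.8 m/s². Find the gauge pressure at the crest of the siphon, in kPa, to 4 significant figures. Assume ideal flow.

The outlet speed comes from Torricelli: v = √(2g·0.7225) = 3.763 m/s.
With constant cross-section the crest speed equals v; applying Bernoulli from the surface up to the crest, P_top = P_atm − ½ρv² − ρg·h_top.
P_top = 102600 − ½·906.8·3.763² − 906.8·9.8·1.200 = 85520 Pa. So P_gauge = P_top − P_atm = -17080 Pa.

P_gauge = -17.08 kPa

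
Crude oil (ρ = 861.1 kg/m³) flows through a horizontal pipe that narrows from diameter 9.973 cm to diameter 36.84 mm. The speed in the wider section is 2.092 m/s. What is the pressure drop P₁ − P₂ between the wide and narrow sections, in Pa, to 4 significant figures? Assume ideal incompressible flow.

99310 Pa

Mass conservation (A₁v₁ = A₂v₂) gives v₂ = 2.092 × 78.12/10.66 = 15.33 m/s.
Bernoulli (h₁ = h₂): P₁ − P₂ = ½ρ(v₂² − v₁²).
P₁ − P₂ = ½·861.1·(15.33² − 2.092²) = ½·861.1·230.7 = 99310 Pa.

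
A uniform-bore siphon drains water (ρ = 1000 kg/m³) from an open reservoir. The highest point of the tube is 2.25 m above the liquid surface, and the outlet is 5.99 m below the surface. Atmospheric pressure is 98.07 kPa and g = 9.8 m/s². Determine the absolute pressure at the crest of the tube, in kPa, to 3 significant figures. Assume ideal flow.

Bernoulli surface→outlet gives ½v² = g·h_out, so v = √(2·9.8·5.99) = 10.8 m/s.
Continuity keeps v the same throughout the tube; from surface to crest, P_atm + 0 = P_top + ½ρv² + ρg·h_top.
P_top = 98070 − ½·1000·10.8² − 1000·9.8·2.25 = 17300 Pa.

P_top ≈ 17.3 kPa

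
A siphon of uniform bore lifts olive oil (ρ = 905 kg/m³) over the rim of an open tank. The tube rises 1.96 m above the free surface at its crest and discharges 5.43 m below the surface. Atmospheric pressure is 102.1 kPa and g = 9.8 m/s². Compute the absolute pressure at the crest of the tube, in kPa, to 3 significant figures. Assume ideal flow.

P_top = 36.6 kPa

Bernoulli surface→outlet gives ½v² = g·h_out, so v = √(2·9.8·5.43) = 10.3 m/s.
Continuity keeps v the same throughout the tube; from surface to crest, P_atm + 0 = P_top + ½ρv² + ρg·h_top.
P_top = 102100 − ½·905·10.3² − 905·9.8·1.96 = 36600 Pa.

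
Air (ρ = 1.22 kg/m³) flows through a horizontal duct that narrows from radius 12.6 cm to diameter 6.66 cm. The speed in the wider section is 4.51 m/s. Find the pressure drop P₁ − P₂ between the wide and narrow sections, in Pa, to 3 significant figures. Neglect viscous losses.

ΔP ≈ 2530 Pa

Mass conservation (A₁v₁ = A₂v₂) gives v₂ = 4.51 × 499/34.8 = 64.6 m/s.
The pipe is horizontal, so Bernoulli reduces to P₁ + ½ρv₁² = P₂ + ½ρv₂².
P₁ − P₂ = ½·1.22·(64.6² − 4.51²) = ½·1.22·4150 = 2530 Pa.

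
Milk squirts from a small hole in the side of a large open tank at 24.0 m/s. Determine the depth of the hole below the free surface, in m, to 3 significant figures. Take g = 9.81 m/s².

Inverting v = √(2gh) gives h = v² / 2g.
h = 24.0²/(2·9.81) = 576/19.62 = 29.4 m.

h ≈ 29.4 m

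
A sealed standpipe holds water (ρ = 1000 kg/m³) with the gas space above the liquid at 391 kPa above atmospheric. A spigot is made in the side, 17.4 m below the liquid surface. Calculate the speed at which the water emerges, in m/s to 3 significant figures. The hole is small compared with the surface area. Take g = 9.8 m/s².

Take point 1 at the surface (v₁ ≈ 0) and point 2 at the hole (at atmospheric pressure). Bernoulli: P₁ + ρg h = P_atm + ½ρv₂².
With P₁ − P_atm = 391000 Pa, v₂ = √(2gh + 2ΔP/ρ) = √(2·9.8·17.4 + 2·391000/1000) = 33.5 m/s.

33.5 m/s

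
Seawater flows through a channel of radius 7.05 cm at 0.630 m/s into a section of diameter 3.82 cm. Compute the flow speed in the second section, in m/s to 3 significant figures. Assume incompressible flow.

By continuity, v₂ = v₁·A₁/A₂ = 0.630·(156/11.5) = 8.58 m/s.

v₂ ≈ 8.58 m/s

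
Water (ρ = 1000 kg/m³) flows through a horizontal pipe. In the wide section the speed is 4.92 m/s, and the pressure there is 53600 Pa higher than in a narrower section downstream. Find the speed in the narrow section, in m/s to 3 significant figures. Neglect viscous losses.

Horizontal Bernoulli: P₁ + ½ρv₁² = P₂ + ½ρv₂², so v₂² = v₁² + 2(P₁ − P₂)/ρ.
v₂ = √(4.92² + 2·53600/1000) = √(24.2 + 107) = 11.5 m/s.

v₂ = 11.5 m/s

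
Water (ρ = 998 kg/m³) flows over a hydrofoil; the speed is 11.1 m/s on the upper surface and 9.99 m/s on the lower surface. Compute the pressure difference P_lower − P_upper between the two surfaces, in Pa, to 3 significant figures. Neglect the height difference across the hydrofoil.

11700 Pa

Bernoulli (same height): P_lower − P_upper = ½ρ(v_upper² − v_lower²).
ΔP = ½·998·(11.1² − 9.99²) = 11700 Pa.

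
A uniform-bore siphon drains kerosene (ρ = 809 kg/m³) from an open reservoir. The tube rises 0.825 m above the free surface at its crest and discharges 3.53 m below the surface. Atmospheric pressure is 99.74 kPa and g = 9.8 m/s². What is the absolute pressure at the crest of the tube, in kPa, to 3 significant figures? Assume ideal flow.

From the surface to the outlet (both open to atmosphere, surface at rest): v = √(2g·h_out) = √(2·9.8·3.53) = 8.32 m/s.
With constant cross-section the crest speed equals v; applying Bernoulli from the surface up to the crest, P_top = P_atm − ½ρv² − ρg·h_top.
P_top = 99740 − ½·809·8.32² − 809·9.8·0.825 = 65200 Pa.

P_top = 65.2 kPa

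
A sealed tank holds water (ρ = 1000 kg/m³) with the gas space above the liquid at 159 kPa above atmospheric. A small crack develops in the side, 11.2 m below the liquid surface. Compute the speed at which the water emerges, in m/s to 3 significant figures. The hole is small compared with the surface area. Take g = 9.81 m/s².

Take point 1 at the surface (v₁ ≈ 0) and point 2 at the hole (at atmospheric pressure). Bernoulli: P₁ + ρg h = P_atm + ½ρv₂².
With P₁ − P_atm = 159000 Pa, v₂ = √(2gh + 2ΔP/ρ) = √(2·9.81·11.2 + 2·159000/1000) = 23.2 m/s.

23.2 m/s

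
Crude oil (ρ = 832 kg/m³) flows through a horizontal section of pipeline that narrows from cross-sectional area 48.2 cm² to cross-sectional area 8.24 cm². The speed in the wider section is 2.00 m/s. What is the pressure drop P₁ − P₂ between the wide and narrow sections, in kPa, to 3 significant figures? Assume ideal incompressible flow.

ΔP ≈ 55.3 kPa

The volume flow rate is constant, so v₂ = (A₁/A₂)v₁ = (48.2/8.24)·2.00 = 11.7 m/s.
Bernoulli (h₁ = h₂): P₁ − P₂ = ½ρ(v₂² − v₁²).
P₁ − P₂ = ½·832·(11.7² − 2.00²) = ½·832·133 = 55300 Pa.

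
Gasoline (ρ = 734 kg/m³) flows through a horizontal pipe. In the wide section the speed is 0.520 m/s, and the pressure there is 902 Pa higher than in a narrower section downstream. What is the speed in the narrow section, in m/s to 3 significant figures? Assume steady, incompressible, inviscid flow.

Horizontal Bernoulli: P₁ + ½ρv₁² = P₂ + ½ρv₂², so v₂² = v₁² + 2(P₁ − P₂)/ρ.
v₂ = √(0.520² + 2·902/734) = √(0.270 + 2.46) = 1.65 m/s.

1.65 m/s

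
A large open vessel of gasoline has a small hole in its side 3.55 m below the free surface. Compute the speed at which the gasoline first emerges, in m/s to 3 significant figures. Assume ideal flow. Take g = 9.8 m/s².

Torricelli's result v = √(2gh) gives v = √(2·9.8·3.55) = 8.34 m/s.

8.34 m/s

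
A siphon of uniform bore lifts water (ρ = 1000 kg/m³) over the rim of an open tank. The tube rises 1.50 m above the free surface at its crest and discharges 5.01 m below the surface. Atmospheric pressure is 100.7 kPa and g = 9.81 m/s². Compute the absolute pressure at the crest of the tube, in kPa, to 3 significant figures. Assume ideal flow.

P_top ≈ 36.8 kPa

From the surface to the outlet (both open to atmosphere, surface at rest): v = √(2g·h_out) = √(2·9.81·5.01) = 9.91 m/s.
Continuity keeps v the same throughout the tube; from surface to crest, P_atm + 0 = P_top + ½ρv² + ρg·h_top.
P_top = 100700 − ½·1000·9.91² − 1000·9.81·1.50 = 36800 Pa.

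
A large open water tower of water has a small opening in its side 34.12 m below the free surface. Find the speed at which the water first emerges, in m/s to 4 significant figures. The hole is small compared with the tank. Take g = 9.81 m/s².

Bernoulli from surface to hole (P equal, v_surface ≈ 0): v = √(2gh) = √(2×9.81×34.12) = 25.87 m/s.

25.87 m/s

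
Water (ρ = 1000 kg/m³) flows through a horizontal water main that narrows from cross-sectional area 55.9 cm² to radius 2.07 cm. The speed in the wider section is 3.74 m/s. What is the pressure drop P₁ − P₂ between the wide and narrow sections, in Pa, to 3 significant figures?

Mass conservation (A₁v₁ = A₂v₂) gives v₂ = 3.74 × 55.9/13.5 = 15.5 m/s.
Bernoulli (h₁ = h₂): P₁ − P₂ = ½ρ(v₂² − v₁²).
P₁ − P₂ = ½·1000·(15.5² − 3.74²) = ½·1000·227 = 114000 Pa.

ΔP ≈ 114000 Pa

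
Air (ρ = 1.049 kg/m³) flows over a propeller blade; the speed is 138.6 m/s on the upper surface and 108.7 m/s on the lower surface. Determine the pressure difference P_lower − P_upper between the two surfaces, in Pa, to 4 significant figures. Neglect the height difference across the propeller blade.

With negligible Δh, P + ½ρv² is constant, so P_low − P_up = ½ρ(v_up² − v_low²).
ΔP = ½·1.049·(138.6² − 108.7²) = 3878 Pa.

ΔP ≈ 3878 Pa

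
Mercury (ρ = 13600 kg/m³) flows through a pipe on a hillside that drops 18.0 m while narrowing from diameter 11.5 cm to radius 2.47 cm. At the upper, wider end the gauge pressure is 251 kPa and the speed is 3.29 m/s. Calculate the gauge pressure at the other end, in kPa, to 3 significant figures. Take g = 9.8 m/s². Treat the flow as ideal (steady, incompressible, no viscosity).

562 kPa

By continuity, v₂ = v₁·A₁/A₂ = 3.29·(104/19.2) = 17.8 m/s.
Bernoulli: P₁ + ½ρv₁² + ρg h₁ = P₂ + ½ρv₂² + ρg h₂, so P₂ = P₁ + ½ρ(v₁² − v₂²) − ρg(h₂ − h₁).
P₂ = 251000 + ½·13600·(3.29² − 17.8²) − 13600·9.8·(−18.0) = 251000 + (-2090000) − (-2400000) = 562000 Pa.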